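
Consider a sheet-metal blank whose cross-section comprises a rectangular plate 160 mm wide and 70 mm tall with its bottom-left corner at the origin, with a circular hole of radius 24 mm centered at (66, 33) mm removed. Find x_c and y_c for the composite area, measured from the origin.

Part | A | x̄ᵢ | ȳᵢ | A·x̄ᵢ | A·ȳᵢ
plate | 11200.00 | 80.00 | 35.00 | 896000.00 | 392000.00
hole | -1809.56 | 66.00 | 33.00 | -119430.79 | -59715.39
Σ | 9390.44 |  |  | 776569.21 | 332284.61
x_c = 776569.21 / 9390.44 = 82.70 mm
y_c = 332284.61 / 9390.44 = 35.39 mm

x_c = 82.70 mm, y_c = 35.39 mm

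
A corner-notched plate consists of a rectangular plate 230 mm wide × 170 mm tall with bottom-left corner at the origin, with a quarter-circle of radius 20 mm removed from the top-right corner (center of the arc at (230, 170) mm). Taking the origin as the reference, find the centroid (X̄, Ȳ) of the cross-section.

X̄ = 114.14 mm, Ȳ = 84.38 mm

plate: A = 230 × 170 = 39100.00, centroid at (115.00, 85.00).
removed quarter-circle: A = −¼π·20² = -314.16, centroid at (221.51, 161.51).
ΣA = 38785.84 mm²
ΣAX̄ = (39100.00)(115.00) + (-314.16)(221.51) = 4426910.04 mm³
ΣAȲ = (39100.00)(85.00) + (-314.16)(161.51) = 3272759.59 mm³
X̄ = 4426910.04 / 38785.84 = 114.14 mm
Ȳ = 3272759.59 / 38785.84 = 84.38 mm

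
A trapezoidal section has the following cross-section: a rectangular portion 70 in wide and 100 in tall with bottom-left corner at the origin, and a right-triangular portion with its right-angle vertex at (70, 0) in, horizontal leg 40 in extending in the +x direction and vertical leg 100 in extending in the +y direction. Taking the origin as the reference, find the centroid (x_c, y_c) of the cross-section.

Part | A | x̄ᵢ | ȳᵢ | A·x̄ᵢ | A·ȳᵢ
rectangular portion | 7000.00 | 35.00 | 50.00 | 245000.00 | 350000.00
triangular portion | 2000.00 | 83.33 | 33.33 | 166666.67 | 66666.67
Σ | 9000.00 |  |  | 411666.67 | 416666.67
x_c = 411666.67 / 9000.00 = 45.74 in
y_c = 416666.67 / 9000.00 = 46.30 in

x_c = 45.74 in, y_c = 46.30 in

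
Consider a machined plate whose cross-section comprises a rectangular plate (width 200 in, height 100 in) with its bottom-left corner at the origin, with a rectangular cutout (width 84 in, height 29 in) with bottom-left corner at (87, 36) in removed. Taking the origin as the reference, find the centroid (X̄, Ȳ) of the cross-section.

X̄ = 95.98 in, Ȳ = 49.93 in

plate: A = 200 × 100 = 20000.00, centroid at (100.00, 50.00).
hole: A = −(84 × 29) = -2436.00, centroid at (129.00, 50.50).
ΣA = 17564.00 in², ΣAX̄ = 1685756.00 in³, ΣAȲ = 876982.00 in³.
X̄ = 1685756.00/17564.00 = 95.98 in; Ȳ = 876982.00/17564.00 = 49.93 in.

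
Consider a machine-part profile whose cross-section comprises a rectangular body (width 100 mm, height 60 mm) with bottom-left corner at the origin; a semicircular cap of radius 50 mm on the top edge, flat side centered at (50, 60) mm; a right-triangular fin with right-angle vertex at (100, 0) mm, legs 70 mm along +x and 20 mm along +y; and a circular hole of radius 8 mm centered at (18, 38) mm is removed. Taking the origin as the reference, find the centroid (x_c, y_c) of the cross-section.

x_c = 55.54 mm, y_c = 47.57 mm

rectangular body: A = 100 × 60 = 6000.00, centroid at (50.00, 30.00).
semicircular top: A = ½π·50² = 3926.99, centroid at (50.00, 81.22).
triangular fin: A = ½·70·20 = 700.00, centroid at (123.33, 6.67).
hole: A = −π·8² = -201.06, centroid at (18.00, 38.00).
ΣA = 10425.93 mm², ΣAx_c = 579063.76 mm³, ΣAy_c = 495979.10 mm³.
x_c = 579063.76/10425.93 = 55.54 mm; y_c = 495979.10/10425.93 = 47.57 mm.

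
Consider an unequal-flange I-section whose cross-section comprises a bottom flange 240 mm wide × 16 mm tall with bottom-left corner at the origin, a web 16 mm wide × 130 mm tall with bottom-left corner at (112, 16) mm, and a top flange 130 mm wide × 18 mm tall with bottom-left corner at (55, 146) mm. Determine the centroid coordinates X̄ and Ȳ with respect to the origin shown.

X̄ = 120.00 mm, Ȳ = 68.03 mm

Part | A | x̄ᵢ | ȳᵢ | A·x̄ᵢ | A·ȳᵢ
bottom flange | 3840.00 | 120.00 | 8.00 | 460800.00 | 30720.00
web | 2080.00 | 120.00 | 81.00 | 249600.00 | 168480.00
top flange | 2340.00 | 120.00 | 155.00 | 280800.00 | 362700.00
Σ | 8260.00 |  |  | 991200.00 | 561900.00
X̄ = 991200.00 / 8260.00 = 120.00 mm
Ȳ = 561900.00 / 8260.00 = 68.03 mm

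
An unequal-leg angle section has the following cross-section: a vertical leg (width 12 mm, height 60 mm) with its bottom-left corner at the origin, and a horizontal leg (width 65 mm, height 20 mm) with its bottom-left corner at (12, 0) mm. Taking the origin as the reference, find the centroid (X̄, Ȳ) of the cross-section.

X̄ = 30.78 mm, Ȳ = 17.13 mm

Part | A | x̄ᵢ | ȳᵢ | A·x̄ᵢ | A·ȳᵢ
vertical leg | 720.00 | 6.00 | 30.00 | 4320.00 | 21600.00
horizontal leg | 1300.00 | 44.50 | 10.00 | 57850.00 | 13000.00
Σ | 2020.00 |  |  | 62170.00 | 34600.00
X̄ = 62170.00 / 2020.00 = 30.78 mm
Ȳ = 34600.00 / 2020.00 = 17.13 mm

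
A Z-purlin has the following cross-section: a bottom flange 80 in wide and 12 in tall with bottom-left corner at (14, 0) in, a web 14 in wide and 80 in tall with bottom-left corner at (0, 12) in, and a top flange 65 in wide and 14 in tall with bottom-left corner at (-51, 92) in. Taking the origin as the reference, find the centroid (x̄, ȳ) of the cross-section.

x̄ = 14.33 in, ȳ = 51.54 in

Part | A | x̄ᵢ | ȳᵢ | A·x̄ᵢ | A·ȳᵢ
bottom flange | 960.00 | 54.00 | 6.00 | 51840.00 | 5760.00
web | 1120.00 | 7.00 | 52.00 | 7840.00 | 58240.00
top flange | 910.00 | -18.50 | 99.00 | -16835.00 | 90090.00
Σ | 2990.00 |  |  | 42845.00 | 154090.00
x̄ = 42845.00 / 2990.00 = 14.33 in
ȳ = 154090.00 / 2990.00 = 51.54 in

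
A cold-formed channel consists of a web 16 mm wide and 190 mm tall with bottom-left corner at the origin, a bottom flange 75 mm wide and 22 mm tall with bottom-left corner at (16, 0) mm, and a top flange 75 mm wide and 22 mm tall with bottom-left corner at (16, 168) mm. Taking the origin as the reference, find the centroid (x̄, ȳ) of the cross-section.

x̄ = 31.68 mm, ȳ = 95.00 mm

Part | A | x̄ᵢ | ȳᵢ | A·x̄ᵢ | A·ȳᵢ
web | 3040.00 | 8.00 | 95.00 | 24320.00 | 288800.00
bottom flange | 1650.00 | 53.50 | 11.00 | 88275.00 | 18150.00
top flange | 1650.00 | 53.50 | 179.00 | 88275.00 | 295350.00
Σ | 6340.00 |  |  | 200870.00 | 602300.00
x̄ = 200870.00 / 6340.00 = 31.68 mm
ȳ = 602300.00 / 6340.00 = 95.00 mm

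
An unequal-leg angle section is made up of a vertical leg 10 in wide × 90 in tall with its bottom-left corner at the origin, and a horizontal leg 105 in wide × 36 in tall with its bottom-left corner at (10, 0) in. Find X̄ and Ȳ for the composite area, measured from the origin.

X̄ = 51.44 in, Ȳ = 23.19 in

vertical leg: A = 10 × 90 = 900.00, centroid at (5.00, 45.00).
horizontal leg: A = 105 × 36 = 3780.00, centroid at (62.50, 18.00).
ΣA = 4680.00 in²
ΣAX̄ = (900.00)(5.00) + (3780.00)(62.50) = 240750.00 in³
ΣAȲ = (900.00)(45.00) + (3780.00)(18.00) = 108540.00 in³
X̄ = 240750.00 / 4680.00 = 51.44 in
Ȳ = 108540.00 / 4680.00 = 23.19 in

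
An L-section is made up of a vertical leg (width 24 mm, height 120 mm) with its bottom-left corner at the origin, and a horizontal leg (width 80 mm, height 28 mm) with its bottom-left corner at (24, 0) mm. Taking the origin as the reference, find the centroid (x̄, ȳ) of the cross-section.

vertical leg: A = 24 × 120 = 2880.00, centroid at (12.00, 60.00).
horizontal leg: A = 80 × 28 = 2240.00, centroid at (64.00, 14.00).
ΣA = 5120.00 mm²
ΣAx̄ = (2880.00)(12.00) + (2240.00)(64.00) = 177920.00 mm³
ΣAȳ = (2880.00)(60.00) + (2240.00)(14.00) = 204160.00 mm³
x̄ = 177920.00 / 5120.00 = 34.75 mm
ȳ = 204160.00 / 5120.00 = 39.88 mm

x̄ = 34.75 mm, ȳ = 39.88 mm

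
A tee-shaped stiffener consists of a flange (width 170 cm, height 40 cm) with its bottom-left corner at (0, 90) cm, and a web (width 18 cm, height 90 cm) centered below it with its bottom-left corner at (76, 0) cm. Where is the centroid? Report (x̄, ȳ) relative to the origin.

Part | A | x̄ᵢ | ȳᵢ | A·x̄ᵢ | A·ȳᵢ
web | 1620.00 | 85.00 | 45.00 | 137700.00 | 72900.00
flange | 6800.00 | 85.00 | 110.00 | 578000.00 | 748000.00
Σ | 8420.00 |  |  | 715700.00 | 820900.00
x̄ = 715700.00 / 8420.00 = 85.00 cm
ȳ = 820900.00 / 8420.00 = 97.49 cm

x̄ = 85.00 cm, ȳ = 97.49 cm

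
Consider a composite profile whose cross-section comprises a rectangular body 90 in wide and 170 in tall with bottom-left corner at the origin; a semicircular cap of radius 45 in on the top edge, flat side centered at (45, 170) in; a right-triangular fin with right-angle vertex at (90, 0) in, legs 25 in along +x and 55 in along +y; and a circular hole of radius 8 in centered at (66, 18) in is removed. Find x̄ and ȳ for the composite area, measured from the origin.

x̄ = 46.71 in, ȳ = 100.75 in

Part | A | x̄ᵢ | ȳᵢ | A·x̄ᵢ | A·ȳᵢ
rectangular body | 15300.00 | 45.00 | 85.00 | 688500.00 | 1300500.00
semicircular top | 3180.86 | 45.00 | 189.10 | 143138.82 | 601496.64
triangular fin | 687.50 | 98.33 | 18.33 | 67604.17 | 12604.17
hole | -201.06 | 66.00 | 18.00 | -13270.09 | -3619.11
Σ | 18967.30 |  |  | 885972.89 | 1910981.69
x̄ = 885972.89 / 18967.30 = 46.71 in
ȳ = 1910981.69 / 18967.30 = 100.75 in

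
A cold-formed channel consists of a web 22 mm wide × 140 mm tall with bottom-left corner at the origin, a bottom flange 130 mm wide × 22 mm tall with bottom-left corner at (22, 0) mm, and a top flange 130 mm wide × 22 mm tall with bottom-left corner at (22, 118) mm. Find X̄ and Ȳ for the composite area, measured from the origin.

X̄ = 60.40 mm, Ȳ = 70.00 mm

web: A = 22 × 140 = 3080.00, centroid at (11.00, 70.00).
bottom flange: A = 130 × 22 = 2860.00, centroid at (87.00, 11.00).
top flange: A = 130 × 22 = 2860.00, centroid at (87.00, 129.00).
ΣA = 8800.00 mm²
ΣAX̄ = (3080.00)(11.00) + (2860.00)(87.00) + (2860.00)(87.00) = 531520.00 mm³
ΣAȲ = (3080.00)(70.00) + (2860.00)(11.00) + (2860.00)(129.00) = 616000.00 mm³
X̄ = 531520.00 / 8800.00 = 60.40 mm
Ȳ = 616000.00 / 8800.00 = 70.00 mm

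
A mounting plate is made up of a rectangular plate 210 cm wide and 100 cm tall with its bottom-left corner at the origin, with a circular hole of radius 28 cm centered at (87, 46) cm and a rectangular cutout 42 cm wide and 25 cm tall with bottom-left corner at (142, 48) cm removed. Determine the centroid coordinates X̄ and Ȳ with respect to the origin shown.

Part | A | x̄ᵢ | ȳᵢ | A·x̄ᵢ | A·ȳᵢ
plate | 21000.00 | 105.00 | 50.00 | 2205000.00 | 1050000.00
hole 1 | -2463.01 | 87.00 | 46.00 | -214281.75 | -113298.40
hole 2 | -1050.00 | 163.00 | 60.50 | -171150.00 | -63525.00
Σ | 17486.99 |  |  | 1819568.25 | 873176.60
X̄ = 1819568.25 / 17486.99 = 104.05 cm
Ȳ = 873176.60 / 17486.99 = 49.93 cm

X̄ = 104.05 cm, Ȳ = 49.93 cm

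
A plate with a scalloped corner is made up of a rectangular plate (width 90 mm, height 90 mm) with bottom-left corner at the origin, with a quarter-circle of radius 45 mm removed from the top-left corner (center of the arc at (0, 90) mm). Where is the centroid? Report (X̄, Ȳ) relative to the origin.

plate: A = 90 × 90 = 8100.00, centroid at (45.00, 45.00).
removed quarter-circle: A = −¼π·45² = -1590.43, centroid at (19.10, 70.90).
ΣA = 6509.57 mm², ΣAX̄ = 334125.00 mm³, ΣAȲ = 251736.18 mm³.
X̄ = 334125.00/6509.57 = 51.33 mm; Ȳ = 251736.18/6509.57 = 38.67 mm.

X̄ = 51.33 mm, Ȳ = 38.67 mm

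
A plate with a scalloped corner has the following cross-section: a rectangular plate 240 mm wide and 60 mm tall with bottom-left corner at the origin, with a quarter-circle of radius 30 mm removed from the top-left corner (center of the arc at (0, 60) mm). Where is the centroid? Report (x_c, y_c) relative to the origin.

plate: A = 240 × 60 = 14400.00, centroid at (120.00, 30.00).
removed quarter-circle: A = −¼π·30² = -706.86, centroid at (12.73, 47.27).
ΣA = 13693.14 mm², ΣAx_c = 1719000.00 mm³, ΣAy_c = 398588.50 mm³.
x_c = 1719000.00/13693.14 = 125.54 mm; y_c = 398588.50/13693.14 = 29.11 mm.

x_c = 125.54 mm, y_c = 29.11 mm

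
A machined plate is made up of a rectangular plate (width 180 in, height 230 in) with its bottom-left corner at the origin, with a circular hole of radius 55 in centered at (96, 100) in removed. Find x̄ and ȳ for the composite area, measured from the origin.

plate: A = 180 × 230 = 41400.00, centroid at (90.00, 115.00).
hole: A = −π·55² = -9503.32, centroid at (96.00, 100.00).
ΣA = 31896.68 in², ΣAx̄ = 2813681.49 in³, ΣAȳ = 3810668.22 in³.
x̄ = 2813681.49/31896.68 = 88.21 in; ȳ = 3810668.22/31896.68 = 119.47 in.

x̄ = 88.21 in, ȳ = 119.47 in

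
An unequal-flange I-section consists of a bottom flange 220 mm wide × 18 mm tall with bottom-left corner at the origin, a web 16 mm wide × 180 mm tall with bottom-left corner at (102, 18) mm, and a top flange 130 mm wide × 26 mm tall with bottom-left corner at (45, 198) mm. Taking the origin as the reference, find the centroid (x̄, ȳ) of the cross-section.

x̄ = 110.00 mm, ȳ = 103.70 mm

bottom flange: A = 220 × 18 = 3960.00, centroid at (110.00, 9.00).
web: A = 16 × 180 = 2880.00, centroid at (110.00, 108.00).
top flange: A = 130 × 26 = 3380.00, centroid at (110.00, 211.00).
ΣA = 10220.00 mm²
ΣAx̄ = (3960.00)(110.00) + (2880.00)(110.00) + (3380.00)(110.00) = 1124200.00 mm³
ΣAȳ = (3960.00)(9.00) + (2880.00)(108.00) + (3380.00)(211.00) = 1059860.00 mm³
x̄ = 1124200.00 / 10220.00 = 110.00 mm
ȳ = 1059860.00 / 10220.00 = 103.70 mm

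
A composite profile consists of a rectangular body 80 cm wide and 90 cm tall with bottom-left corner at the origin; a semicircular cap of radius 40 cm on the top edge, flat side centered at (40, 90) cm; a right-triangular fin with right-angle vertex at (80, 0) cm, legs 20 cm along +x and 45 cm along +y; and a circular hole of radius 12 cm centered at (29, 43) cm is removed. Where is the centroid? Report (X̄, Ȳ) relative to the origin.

rectangular body: A = 80 × 90 = 7200.00, centroid at (40.00, 45.00).
semicircular top: A = ½π·40² = 2513.27, centroid at (40.00, 106.98).
triangular fin: A = ½·20·45 = 450.00, centroid at (86.67, 15.00).
hole: A = −π·12² = -452.39, centroid at (29.00, 43.00).
ΣA = 9710.88 cm²
ΣAX̄ = (7200.00)(40.00) + (2513.27)(40.00) + (450.00)(86.67) + (-452.39)(29.00) = 414411.67 cm³
ΣAȲ = (7200.00)(45.00) + (2513.27)(106.98) + (450.00)(15.00) + (-452.39)(43.00) = 580158.60 cm³
X̄ = 414411.67 / 9710.88 = 42.67 cm
Ȳ = 580158.60 / 9710.88 = 59.74 cm

X̄ = 42.67 cm, Ȳ = 59.74 cm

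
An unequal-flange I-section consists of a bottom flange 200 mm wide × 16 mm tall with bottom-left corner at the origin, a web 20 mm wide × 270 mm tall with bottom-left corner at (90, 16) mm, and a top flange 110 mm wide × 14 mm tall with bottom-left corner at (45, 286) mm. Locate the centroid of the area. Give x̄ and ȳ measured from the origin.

Part | A | x̄ᵢ | ȳᵢ | A·x̄ᵢ | A·ȳᵢ
bottom flange | 3200.00 | 100.00 | 8.00 | 320000.00 | 25600.00
web | 5400.00 | 100.00 | 151.00 | 540000.00 | 815400.00
top flange | 1540.00 | 100.00 | 293.00 | 154000.00 | 451220.00
Σ | 10140.00 |  |  | 1014000.00 | 1292220.00
x̄ = 1014000.00 / 10140.00 = 100.00 mm
ȳ = 1292220.00 / 10140.00 = 127.44 mm

x̄ = 100.00 mm, ȳ = 127.44 mm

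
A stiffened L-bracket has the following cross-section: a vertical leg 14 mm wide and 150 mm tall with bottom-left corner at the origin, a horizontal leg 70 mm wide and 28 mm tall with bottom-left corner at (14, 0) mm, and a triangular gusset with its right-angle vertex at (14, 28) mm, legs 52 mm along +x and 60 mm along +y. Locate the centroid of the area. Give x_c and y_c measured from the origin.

x_c = 28.40 mm, y_c = 46.23 mm

vertical leg: A = 14 × 150 = 2100.00, centroid at (7.00, 75.00).
horizontal leg: A = 70 × 28 = 1960.00, centroid at (49.00, 14.00).
gusset: A = ½·52·60 = 1560.00, centroid at (31.33, 48.00).
ΣA = 5620.00 mm²
ΣAx_c = (2100.00)(7.00) + (1960.00)(49.00) + (1560.00)(31.33) = 159620.00 mm³
ΣAy_c = (2100.00)(75.00) + (1960.00)(14.00) + (1560.00)(48.00) = 259820.00 mm³
x_c = 159620.00 / 5620.00 = 28.40 mm
y_c = 259820.00 / 5620.00 = 46.23 mm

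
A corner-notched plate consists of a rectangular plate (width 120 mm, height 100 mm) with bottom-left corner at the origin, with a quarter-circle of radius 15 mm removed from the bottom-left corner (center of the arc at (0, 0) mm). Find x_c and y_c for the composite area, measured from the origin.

x_c = 60.80 mm, y_c = 50.65 mm

plate: A = 120 × 100 = 12000.00, centroid at (60.00, 50.00).
removed quarter-circle: A = −¼π·15² = -176.71, centroid at (6.37, 6.37).
ΣA = 11823.29 mm², ΣAx_c = 718875.00 mm³, ΣAy_c = 598875.00 mm³.
x_c = 718875.00/11823.29 = 60.80 mm; y_c = 598875.00/11823.29 = 50.65 mm.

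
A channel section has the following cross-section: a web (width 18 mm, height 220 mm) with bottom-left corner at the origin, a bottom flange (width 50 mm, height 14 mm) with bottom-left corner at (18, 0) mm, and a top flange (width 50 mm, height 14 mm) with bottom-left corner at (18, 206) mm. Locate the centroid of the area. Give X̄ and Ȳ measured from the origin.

X̄ = 17.88 mm, Ȳ = 110.00 mm

web: A = 18 × 220 = 3960.00, centroid at (9.00, 110.00).
bottom flange: A = 50 × 14 = 700.00, centroid at (43.00, 7.00).
top flange: A = 50 × 14 = 700.00, centroid at (43.00, 213.00).
ΣA = 5360.00 mm²
ΣAX̄ = (3960.00)(9.00) + (700.00)(43.00) + (700.00)(43.00) = 95840.00 mm³
ΣAȲ = (3960.00)(110.00) + (700.00)(7.00) + (700.00)(213.00) = 589600.00 mm³
X̄ = 95840.00 / 5360.00 = 17.88 mm
Ȳ = 589600.00 / 5360.00 = 110.00 mm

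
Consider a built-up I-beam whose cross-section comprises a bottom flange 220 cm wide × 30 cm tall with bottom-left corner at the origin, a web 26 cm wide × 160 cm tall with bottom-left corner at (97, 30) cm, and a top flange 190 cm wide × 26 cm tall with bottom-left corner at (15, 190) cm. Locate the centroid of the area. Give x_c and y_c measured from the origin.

x_c = 110.00 cm, y_c = 99.33 cm

bottom flange: A = 220 × 30 = 6600.00, centroid at (110.00, 15.00).
web: A = 26 × 160 = 4160.00, centroid at (110.00, 110.00).
top flange: A = 190 × 26 = 4940.00, centroid at (110.00, 203.00).
ΣA = 15700.00 cm², ΣAx_c = 1727000.00 cm³, ΣAy_c = 1559420.00 cm³.
x_c = 1727000.00/15700.00 = 110.00 cm; y_c = 1559420.00/15700.00 = 99.33 cm.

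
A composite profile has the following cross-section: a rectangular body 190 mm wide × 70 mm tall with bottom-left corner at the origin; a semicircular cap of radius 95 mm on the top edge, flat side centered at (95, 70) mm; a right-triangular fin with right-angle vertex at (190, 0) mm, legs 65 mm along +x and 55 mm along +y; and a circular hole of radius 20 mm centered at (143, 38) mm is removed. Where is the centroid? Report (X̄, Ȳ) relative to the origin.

X̄ = 100.29 mm, Ȳ = 71.93 mm

rectangular body: A = 190 × 70 = 13300.00, centroid at (95.00, 35.00).
semicircular top: A = ½π·95² = 14176.44, centroid at (95.00, 110.32).
triangular fin: A = ½·65·55 = 1787.50, centroid at (211.67, 18.33).
hole: A = −π·20² = -1256.64, centroid at (143.00, 38.00).
ΣA = 28007.30 mm²
ΣAX̄ = (13300.00)(95.00) + (14176.44)(95.00) + (1787.50)(211.67) + (-1256.64)(143.00) = 2808916.57 mm³
ΣAȲ = (13300.00)(35.00) + (14176.44)(110.32) + (1787.50)(18.33) + (-1256.64)(38.00) = 2014452.54 mm³
X̄ = 2808916.57 / 28007.30 = 100.29 mm
Ȳ = 2014452.54 / 28007.30 = 71.93 mm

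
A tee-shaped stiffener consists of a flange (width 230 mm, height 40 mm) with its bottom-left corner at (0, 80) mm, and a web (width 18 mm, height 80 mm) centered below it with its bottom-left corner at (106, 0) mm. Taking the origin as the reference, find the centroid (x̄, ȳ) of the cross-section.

x̄ = 115.00 mm, ȳ = 91.88 mm

Part | A | x̄ᵢ | ȳᵢ | A·x̄ᵢ | A·ȳᵢ
web | 1440.00 | 115.00 | 40.00 | 165600.00 | 57600.00
flange | 9200.00 | 115.00 | 100.00 | 1058000.00 | 920000.00
Σ | 10640.00 |  |  | 1223600.00 | 977600.00
x̄ = 1223600.00 / 10640.00 = 115.00 mm
ȳ = 977600.00 / 10640.00 = 91.88 mm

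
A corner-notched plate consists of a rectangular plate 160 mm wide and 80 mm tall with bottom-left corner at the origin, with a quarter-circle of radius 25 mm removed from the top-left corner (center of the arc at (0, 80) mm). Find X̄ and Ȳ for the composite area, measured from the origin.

plate: A = 160 × 80 = 12800.00, centroid at (80.00, 40.00).
removed quarter-circle: A = −¼π·25² = -490.87, centroid at (10.61, 69.39).
ΣA = 12309.13 mm²
ΣAX̄ = (12800.00)(80.00) + (-490.87)(10.61) = 1018791.67 mm³
ΣAȲ = (12800.00)(40.00) + (-490.87)(69.39) = 477938.43 mm³
X̄ = 1018791.67 / 12309.13 = 82.77 mm
Ȳ = 477938.43 / 12309.13 = 38.83 mm

X̄ = 82.77 mm, Ȳ = 38.83 mm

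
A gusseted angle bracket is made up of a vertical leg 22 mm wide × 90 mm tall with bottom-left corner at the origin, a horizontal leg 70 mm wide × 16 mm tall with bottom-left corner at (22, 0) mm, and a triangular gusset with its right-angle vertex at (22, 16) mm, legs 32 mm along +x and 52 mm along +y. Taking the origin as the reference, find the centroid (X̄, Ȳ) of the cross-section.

vertical leg: A = 22 × 90 = 1980.00, centroid at (11.00, 45.00).
horizontal leg: A = 70 × 16 = 1120.00, centroid at (57.00, 8.00).
gusset: A = ½·32·52 = 832.00, centroid at (32.67, 33.33).
ΣA = 3932.00 mm², ΣAX̄ = 112798.67 mm³, ΣAȲ = 125793.33 mm³.
X̄ = 112798.67/3932.00 = 28.69 mm; Ȳ = 125793.33/3932.00 = 31.99 mm.

X̄ = 28.69 mm, Ȳ = 31.99 mm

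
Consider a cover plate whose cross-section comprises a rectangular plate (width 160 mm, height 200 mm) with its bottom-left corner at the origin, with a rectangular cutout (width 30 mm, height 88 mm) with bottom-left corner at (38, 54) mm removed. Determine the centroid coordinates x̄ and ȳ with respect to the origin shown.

x̄ = 82.43 mm, ȳ = 100.18 mm

plate: A = 160 × 200 = 32000.00, centroid at (80.00, 100.00).
hole: A = −(30 × 88) = -2640.00, centroid at (53.00, 98.00).
ΣA = 29360.00 mm²
ΣAx̄ = (32000.00)(80.00) + (-2640.00)(53.00) = 2420080.00 mm³
ΣAȳ = (32000.00)(100.00) + (-2640.00)(98.00) = 2941280.00 mm³
x̄ = 2420080.00 / 29360.00 = 82.43 mm
ȳ = 2941280.00 / 29360.00 = 100.18 mm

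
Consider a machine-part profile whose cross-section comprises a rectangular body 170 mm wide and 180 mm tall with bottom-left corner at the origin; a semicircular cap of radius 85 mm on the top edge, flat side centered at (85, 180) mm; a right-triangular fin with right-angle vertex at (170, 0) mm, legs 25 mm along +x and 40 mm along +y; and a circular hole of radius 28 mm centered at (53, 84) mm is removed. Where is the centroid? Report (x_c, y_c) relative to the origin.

Part | A | x̄ᵢ | ȳᵢ | A·x̄ᵢ | A·ȳᵢ
rectangular body | 30600.00 | 85.00 | 90.00 | 2601000.00 | 2754000.00
semicircular top | 11349.00 | 85.00 | 216.08 | 964665.29 | 2452237.29
triangular fin | 500.00 | 178.33 | 13.33 | 89166.67 | 6666.67
hole | -2463.01 | 53.00 | 84.00 | -130539.46 | -206892.73
Σ | 39985.99 |  |  | 3524292.50 | 5006011.23
x_c = 3524292.50 / 39985.99 = 88.14 mm
y_c = 5006011.23 / 39985.99 = 125.19 mm

x_c = 88.14 mm, y_c = 125.19 mm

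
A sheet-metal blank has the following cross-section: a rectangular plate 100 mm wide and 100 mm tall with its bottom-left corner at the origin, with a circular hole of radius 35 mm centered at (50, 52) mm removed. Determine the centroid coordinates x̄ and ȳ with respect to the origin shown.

x̄ = 50.00 mm, ȳ = 48.75 mm

plate: A = 100 × 100 = 10000.00, centroid at (50.00, 50.00).
hole: A = −π·35² = -3848.45, centroid at (50.00, 52.00).
ΣA = 6151.55 mm²
ΣAx̄ = (10000.00)(50.00) + (-3848.45)(50.00) = 307577.45 mm³
ΣAȳ = (10000.00)(50.00) + (-3848.45)(52.00) = 299880.55 mm³
x̄ = 307577.45 / 6151.55 = 50.00 mm
ȳ = 299880.55 / 6151.55 = 48.75 mm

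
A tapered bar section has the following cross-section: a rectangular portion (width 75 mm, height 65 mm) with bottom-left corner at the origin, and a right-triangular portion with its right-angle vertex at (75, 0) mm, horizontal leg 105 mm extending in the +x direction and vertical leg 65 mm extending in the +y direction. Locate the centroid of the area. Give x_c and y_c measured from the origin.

Part | A | x̄ᵢ | ȳᵢ | A·x̄ᵢ | A·ȳᵢ
rectangular portion | 4875.00 | 37.50 | 32.50 | 182812.50 | 158437.50
triangular portion | 3412.50 | 110.00 | 21.67 | 375375.00 | 73937.50
Σ | 8287.50 |  |  | 558187.50 | 232375.00
x_c = 558187.50 / 8287.50 = 67.35 mm
y_c = 232375.00 / 8287.50 = 28.04 mm

x_c = 67.35 mm, y_c = 28.04 mm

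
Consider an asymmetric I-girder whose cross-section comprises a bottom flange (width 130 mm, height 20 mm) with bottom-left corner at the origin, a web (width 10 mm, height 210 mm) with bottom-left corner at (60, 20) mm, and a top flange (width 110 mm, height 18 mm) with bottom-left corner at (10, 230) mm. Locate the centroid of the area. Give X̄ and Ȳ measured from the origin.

X̄ = 65.00 mm, Ȳ = 114.03 mm

Part | A | x̄ᵢ | ȳᵢ | A·x̄ᵢ | A·ȳᵢ
bottom flange | 2600.00 | 65.00 | 10.00 | 169000.00 | 26000.00
web | 2100.00 | 65.00 | 125.00 | 136500.00 | 262500.00
top flange | 1980.00 | 65.00 | 239.00 | 128700.00 | 473220.00
Σ | 6680.00 |  |  | 434200.00 | 761720.00
X̄ = 434200.00 / 6680.00 = 65.00 mm
Ȳ = 761720.00 / 6680.00 = 114.03 mm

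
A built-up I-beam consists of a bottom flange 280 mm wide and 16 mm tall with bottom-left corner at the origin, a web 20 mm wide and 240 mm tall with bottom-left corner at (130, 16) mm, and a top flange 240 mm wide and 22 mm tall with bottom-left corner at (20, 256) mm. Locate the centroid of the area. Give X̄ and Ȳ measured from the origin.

bottom flange: A = 280 × 16 = 4480.00, centroid at (140.00, 8.00).
web: A = 20 × 240 = 4800.00, centroid at (140.00, 136.00).
top flange: A = 240 × 22 = 5280.00, centroid at (140.00, 267.00).
ΣA = 14560.00 mm², ΣAX̄ = 2038400.00 mm³, ΣAȲ = 2098400.00 mm³.
X̄ = 2038400.00/14560.00 = 140.00 mm; Ȳ = 2098400.00/14560.00 = 144.12 mm.

X̄ = 140.00 mm, Ȳ = 144.12 mm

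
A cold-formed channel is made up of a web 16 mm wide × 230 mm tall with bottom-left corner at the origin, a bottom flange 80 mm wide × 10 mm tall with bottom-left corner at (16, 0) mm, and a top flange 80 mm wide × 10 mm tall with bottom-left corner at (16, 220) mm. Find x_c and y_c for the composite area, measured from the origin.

web: A = 16 × 230 = 3680.00, centroid at (8.00, 115.00).
bottom flange: A = 80 × 10 = 800.00, centroid at (56.00, 5.00).
top flange: A = 80 × 10 = 800.00, centroid at (56.00, 225.00).
ΣA = 5280.00 mm²
ΣAx_c = (3680.00)(8.00) + (800.00)(56.00) + (800.00)(56.00) = 119040.00 mm³
ΣAy_c = (3680.00)(115.00) + (800.00)(5.00) + (800.00)(225.00) = 607200.00 mm³
x_c = 119040.00 / 5280.00 = 22.55 mm
y_c = 607200.00 / 5280.00 = 115.00 mm

x_c = 22.55 mm, y_c = 115.00 mm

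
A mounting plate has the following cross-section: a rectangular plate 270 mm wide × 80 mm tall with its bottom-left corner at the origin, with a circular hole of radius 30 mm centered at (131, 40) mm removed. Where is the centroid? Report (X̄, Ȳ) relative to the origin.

plate: A = 270 × 80 = 21600.00, centroid at (135.00, 40.00).
hole: A = −π·30² = -2827.43, centroid at (131.00, 40.00).
ΣA = 18772.57 mm², ΣAX̄ = 2545606.23 mm³, ΣAȲ = 750902.66 mm³.
X̄ = 2545606.23/18772.57 = 135.60 mm; Ȳ = 750902.66/18772.57 = 40.00 mm.

X̄ = 135.60 mm, Ȳ = 40.00 mm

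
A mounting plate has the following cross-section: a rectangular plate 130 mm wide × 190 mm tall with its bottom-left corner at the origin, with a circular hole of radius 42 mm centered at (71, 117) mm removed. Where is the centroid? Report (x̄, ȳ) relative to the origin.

plate: A = 130 × 190 = 24700.00, centroid at (65.00, 95.00).
hole: A = −π·42² = -5541.77, centroid at (71.00, 117.00).
ΣA = 19158.23 mm², ΣAx̄ = 1212034.37 mm³, ΣAȳ = 1698112.98 mm³.
x̄ = 1212034.37/19158.23 = 63.26 mm; ȳ = 1698112.98/19158.23 = 88.64 mm.

x̄ = 63.26 mm, ȳ = 88.64 mm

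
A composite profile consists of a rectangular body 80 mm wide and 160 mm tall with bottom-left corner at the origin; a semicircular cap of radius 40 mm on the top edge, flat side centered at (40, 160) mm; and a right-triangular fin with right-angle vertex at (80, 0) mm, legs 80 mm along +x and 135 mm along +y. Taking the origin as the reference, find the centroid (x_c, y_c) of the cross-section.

x_c = 57.38 mm, y_c = 82.64 mm

rectangular body: A = 80 × 160 = 12800.00, centroid at (40.00, 80.00).
semicircular top: A = ½π·40² = 2513.27, centroid at (40.00, 176.98).
triangular fin: A = ½·80·135 = 5400.00, centroid at (106.67, 45.00).
ΣA = 20713.27 mm²
ΣAx_c = (12800.00)(40.00) + (2513.27)(40.00) + (5400.00)(106.67) = 1188530.96 mm³
ΣAy_c = (12800.00)(80.00) + (2513.27)(176.98) + (5400.00)(45.00) = 1711790.53 mm³
x_c = 1188530.96 / 20713.27 = 57.38 mm
y_c = 1711790.53 / 20713.27 = 82.64 mm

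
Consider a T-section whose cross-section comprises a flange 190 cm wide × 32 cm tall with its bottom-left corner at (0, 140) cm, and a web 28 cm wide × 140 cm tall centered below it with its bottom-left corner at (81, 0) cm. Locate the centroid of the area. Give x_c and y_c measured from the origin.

x_c = 95.00 cm, y_c = 122.29 cm

web: A = 28 × 140 = 3920.00, centroid at (95.00, 70.00).
flange: A = 190 × 32 = 6080.00, centroid at (95.00, 156.00).
ΣA = 10000.00 cm²
ΣAx_c = (3920.00)(95.00) + (6080.00)(95.00) = 950000.00 cm³
ΣAy_c = (3920.00)(70.00) + (6080.00)(156.00) = 1222880.00 cm³
x_c = 950000.00 / 10000.00 = 95.00 cm
y_c = 1222880.00 / 10000.00 = 122.29 cm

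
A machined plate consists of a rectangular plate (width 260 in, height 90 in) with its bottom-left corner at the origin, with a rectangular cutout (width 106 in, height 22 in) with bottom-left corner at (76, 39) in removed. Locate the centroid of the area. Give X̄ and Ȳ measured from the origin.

Part | A | x̄ᵢ | ȳᵢ | A·x̄ᵢ | A·ȳᵢ
plate | 23400.00 | 130.00 | 45.00 | 3042000.00 | 1053000.00
hole | -2332.00 | 129.00 | 50.00 | -300828.00 | -116600.00
Σ | 21068.00 |  |  | 2741172.00 | 936400.00
X̄ = 2741172.00 / 21068.00 = 130.11 in
Ȳ = 936400.00 / 21068.00 = 44.45 in

X̄ = 130.11 in, Ȳ = 44.45 in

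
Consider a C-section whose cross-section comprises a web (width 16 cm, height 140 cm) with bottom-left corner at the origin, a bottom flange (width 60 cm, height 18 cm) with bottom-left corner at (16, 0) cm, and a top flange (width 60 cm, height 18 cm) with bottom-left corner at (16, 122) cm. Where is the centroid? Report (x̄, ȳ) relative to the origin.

Part | A | x̄ᵢ | ȳᵢ | A·x̄ᵢ | A·ȳᵢ
web | 2240.00 | 8.00 | 70.00 | 17920.00 | 156800.00
bottom flange | 1080.00 | 46.00 | 9.00 | 49680.00 | 9720.00
top flange | 1080.00 | 46.00 | 131.00 | 49680.00 | 141480.00
Σ | 4400.00 |  |  | 117280.00 | 308000.00
x̄ = 117280.00 / 4400.00 = 26.65 cm
ȳ = 308000.00 / 4400.00 = 70.00 cm

x̄ = 26.65 cm, ȳ = 70.00 cm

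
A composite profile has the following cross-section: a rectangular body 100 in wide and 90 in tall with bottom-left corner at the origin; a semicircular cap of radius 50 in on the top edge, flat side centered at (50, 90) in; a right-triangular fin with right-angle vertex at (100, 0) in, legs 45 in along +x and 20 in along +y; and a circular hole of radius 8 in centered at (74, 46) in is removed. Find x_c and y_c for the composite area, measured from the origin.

x_c = 51.85 in, y_c = 63.41 in

rectangular body: A = 100 × 90 = 9000.00, centroid at (50.00, 45.00).
semicircular top: A = ½π·50² = 3926.99, centroid at (50.00, 111.22).
triangular fin: A = ½·45·20 = 450.00, centroid at (115.00, 6.67).
hole: A = −π·8² = -201.06, centroid at (74.00, 46.00).
ΣA = 13175.93 in²
ΣAx_c = (9000.00)(50.00) + (3926.99)(50.00) + (450.00)(115.00) + (-201.06)(74.00) = 683220.96 in³
ΣAy_c = (9000.00)(45.00) + (3926.99)(111.22) + (450.00)(6.67) + (-201.06)(46.00) = 835513.66 in³
x_c = 683220.96 / 13175.93 = 51.85 in
y_c = 835513.66 / 13175.93 = 63.41 in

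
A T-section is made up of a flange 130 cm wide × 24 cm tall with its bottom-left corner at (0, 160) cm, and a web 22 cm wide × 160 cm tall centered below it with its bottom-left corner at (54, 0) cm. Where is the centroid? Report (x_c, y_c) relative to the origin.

web: A = 22 × 160 = 3520.00, centroid at (65.00, 80.00).
flange: A = 130 × 24 = 3120.00, centroid at (65.00, 172.00).
ΣA = 6640.00 cm²
ΣAx_c = (3520.00)(65.00) + (3120.00)(65.00) = 431600.00 cm³
ΣAy_c = (3520.00)(80.00) + (3120.00)(172.00) = 818240.00 cm³
x_c = 431600.00 / 6640.00 = 65.00 cm
y_c = 818240.00 / 6640.00 = 123.23 cm

x_c = 65.00 cm, y_c = 123.23 cm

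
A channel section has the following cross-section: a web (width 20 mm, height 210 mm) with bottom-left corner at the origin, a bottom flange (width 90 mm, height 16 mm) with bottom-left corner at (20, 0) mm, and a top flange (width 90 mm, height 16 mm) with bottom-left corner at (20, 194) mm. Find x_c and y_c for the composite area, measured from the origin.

Part | A | x̄ᵢ | ȳᵢ | A·x̄ᵢ | A·ȳᵢ
web | 4200.00 | 10.00 | 105.00 | 42000.00 | 441000.00
bottom flange | 1440.00 | 65.00 | 8.00 | 93600.00 | 11520.00
top flange | 1440.00 | 65.00 | 202.00 | 93600.00 | 290880.00
Σ | 7080.00 |  |  | 229200.00 | 743400.00
x_c = 229200.00 / 7080.00 = 32.37 mm
y_c = 743400.00 / 7080.00 = 105.00 mm

x_c = 32.37 mm, y_c = 105.00 mm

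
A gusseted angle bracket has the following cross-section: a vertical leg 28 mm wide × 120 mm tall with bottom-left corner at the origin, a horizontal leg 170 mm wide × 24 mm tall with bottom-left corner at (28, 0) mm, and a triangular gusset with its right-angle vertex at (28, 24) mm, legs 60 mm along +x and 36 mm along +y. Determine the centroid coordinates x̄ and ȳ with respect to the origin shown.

x̄ = 65.72 mm, ȳ = 33.97 mm

vertical leg: A = 28 × 120 = 3360.00, centroid at (14.00, 60.00).
horizontal leg: A = 170 × 24 = 4080.00, centroid at (113.00, 12.00).
gusset: A = ½·60·36 = 1080.00, centroid at (48.00, 36.00).
ΣA = 8520.00 mm², ΣAx̄ = 559920.00 mm³, ΣAȳ = 289440.00 mm³.
x̄ = 559920.00/8520.00 = 65.72 mm; ȳ = 289440.00/8520.00 = 33.97 mm.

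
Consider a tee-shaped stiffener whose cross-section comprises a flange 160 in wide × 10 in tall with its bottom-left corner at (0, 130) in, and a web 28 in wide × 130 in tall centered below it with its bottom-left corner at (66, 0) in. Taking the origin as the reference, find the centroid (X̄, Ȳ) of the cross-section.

web: A = 28 × 130 = 3640.00, centroid at (80.00, 65.00).
flange: A = 160 × 10 = 1600.00, centroid at (80.00, 135.00).
ΣA = 5240.00 in², ΣAX̄ = 419200.00 in³, ΣAȲ = 452600.00 in³.
X̄ = 419200.00/5240.00 = 80.00 in; Ȳ = 452600.00/5240.00 = 86.37 in.

X̄ = 80.00 in, Ȳ = 86.37 in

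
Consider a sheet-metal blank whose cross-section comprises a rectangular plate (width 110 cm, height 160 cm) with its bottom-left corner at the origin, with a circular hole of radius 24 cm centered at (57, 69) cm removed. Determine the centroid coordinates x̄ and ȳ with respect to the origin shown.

Part | A | x̄ᵢ | ȳᵢ | A·x̄ᵢ | A·ȳᵢ
plate | 17600.00 | 55.00 | 80.00 | 968000.00 | 1408000.00
hole | -1809.56 | 57.00 | 69.00 | -103144.77 | -124859.46
Σ | 15790.44 |  |  | 864855.23 | 1283140.54
x̄ = 864855.23 / 15790.44 = 54.77 cm
ȳ = 1283140.54 / 15790.44 = 81.26 cm

x̄ = 54.77 cm, ȳ = 81.26 cm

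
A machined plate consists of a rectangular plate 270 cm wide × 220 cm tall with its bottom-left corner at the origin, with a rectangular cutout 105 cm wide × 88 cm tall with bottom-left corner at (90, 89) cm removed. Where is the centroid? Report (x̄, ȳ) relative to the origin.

x̄ = 133.62 cm, ȳ = 105.76 cm

plate: A = 270 × 220 = 59400.00, centroid at (135.00, 110.00).
hole: A = −(105 × 88) = -9240.00, centroid at (142.50, 133.00).
ΣA = 50160.00 cm²
ΣAx̄ = (59400.00)(135.00) + (-9240.00)(142.50) = 6702300.00 cm³
ΣAȳ = (59400.00)(110.00) + (-9240.00)(133.00) = 5305080.00 cm³
x̄ = 6702300.00 / 50160.00 = 133.62 cm
ȳ = 5305080.00 / 50160.00 = 105.76 cm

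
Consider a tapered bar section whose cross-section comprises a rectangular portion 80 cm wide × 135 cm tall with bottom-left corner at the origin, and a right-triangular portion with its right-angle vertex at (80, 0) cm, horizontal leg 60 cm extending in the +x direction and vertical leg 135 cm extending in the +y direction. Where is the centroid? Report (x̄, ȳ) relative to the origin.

rectangular portion: A = 80 × 135 = 10800.00, centroid at (40.00, 67.50).
triangular portion: A = ½·60·135 = 4050.00, centroid at (100.00, 45.00).
ΣA = 14850.00 cm², ΣAx̄ = 837000.00 cm³, ΣAȳ = 911250.00 cm³.
x̄ = 837000.00/14850.00 = 56.36 cm; ȳ = 911250.00/14850.00 = 61.36 cm.

x̄ = 56.36 cm, ȳ = 61.36 cm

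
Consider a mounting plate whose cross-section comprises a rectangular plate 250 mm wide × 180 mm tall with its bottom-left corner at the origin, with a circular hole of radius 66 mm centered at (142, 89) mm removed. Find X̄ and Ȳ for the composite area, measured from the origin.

X̄ = 117.57 mm, Ȳ = 90.44 mm

plate: A = 250 × 180 = 45000.00, centroid at (125.00, 90.00).
hole: A = −π·66² = -13684.78, centroid at (142.00, 89.00).
ΣA = 31315.22 mm², ΣAX̄ = 3681761.58 mm³, ΣAȲ = 2832054.79 mm³.
X̄ = 3681761.58/31315.22 = 117.57 mm; Ȳ = 2832054.79/31315.22 = 90.44 mm.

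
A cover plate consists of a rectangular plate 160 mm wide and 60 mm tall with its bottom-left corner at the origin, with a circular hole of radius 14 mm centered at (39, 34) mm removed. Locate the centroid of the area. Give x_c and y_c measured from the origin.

plate: A = 160 × 60 = 9600.00, centroid at (80.00, 30.00).
hole: A = −π·14² = -615.75, centroid at (39.00, 34.00).
ΣA = 8984.25 mm², ΣAx_c = 743985.67 mm³, ΣAy_c = 267064.43 mm³.
x_c = 743985.67/8984.25 = 82.81 mm; y_c = 267064.43/8984.25 = 29.73 mm.

x_c = 82.81 mm, y_c = 29.73 mm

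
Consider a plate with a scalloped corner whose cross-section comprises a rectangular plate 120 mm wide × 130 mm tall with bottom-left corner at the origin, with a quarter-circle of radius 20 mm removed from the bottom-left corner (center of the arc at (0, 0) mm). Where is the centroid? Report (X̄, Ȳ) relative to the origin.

Part | A | x̄ᵢ | ȳᵢ | A·x̄ᵢ | A·ȳᵢ
plate | 15600.00 | 60.00 | 65.00 | 936000.00 | 1014000.00
removed quarter-circle | -314.16 | 8.49 | 8.49 | -2666.67 | -2666.67
Σ | 15285.84 |  |  | 933333.33 | 1011333.33
X̄ = 933333.33 / 15285.84 = 61.06 mm
Ȳ = 1011333.33 / 15285.84 = 66.16 mm

X̄ = 61.06 mm, Ȳ = 66.16 mm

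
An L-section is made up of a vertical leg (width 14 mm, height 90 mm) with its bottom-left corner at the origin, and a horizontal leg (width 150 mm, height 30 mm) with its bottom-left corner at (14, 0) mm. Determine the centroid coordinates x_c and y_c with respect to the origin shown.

x_c = 71.06 mm, y_c = 21.56 mm

vertical leg: A = 14 × 90 = 1260.00, centroid at (7.00, 45.00).
horizontal leg: A = 150 × 30 = 4500.00, centroid at (89.00, 15.00).
ΣA = 5760.00 mm², ΣAx_c = 409320.00 mm³, ΣAy_c = 124200.00 mm³.
x_c = 409320.00/5760.00 = 71.06 mm; y_c = 124200.00/5760.00 = 21.56 mm.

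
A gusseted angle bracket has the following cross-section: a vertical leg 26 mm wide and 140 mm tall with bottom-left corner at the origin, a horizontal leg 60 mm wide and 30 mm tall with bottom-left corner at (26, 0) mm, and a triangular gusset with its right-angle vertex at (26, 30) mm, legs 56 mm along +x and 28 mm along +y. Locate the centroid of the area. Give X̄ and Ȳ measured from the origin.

X̄ = 29.42 mm, Ȳ = 50.23 mm

vertical leg: A = 26 × 140 = 3640.00, centroid at (13.00, 70.00).
horizontal leg: A = 60 × 30 = 1800.00, centroid at (56.00, 15.00).
gusset: A = ½·56·28 = 784.00, centroid at (44.67, 39.33).
ΣA = 6224.00 mm²
ΣAX̄ = (3640.00)(13.00) + (1800.00)(56.00) + (784.00)(44.67) = 183138.67 mm³
ΣAȲ = (3640.00)(70.00) + (1800.00)(15.00) + (784.00)(39.33) = 312637.33 mm³
X̄ = 183138.67 / 6224.00 = 29.42 mm
Ȳ = 312637.33 / 6224.00 = 50.23 mm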